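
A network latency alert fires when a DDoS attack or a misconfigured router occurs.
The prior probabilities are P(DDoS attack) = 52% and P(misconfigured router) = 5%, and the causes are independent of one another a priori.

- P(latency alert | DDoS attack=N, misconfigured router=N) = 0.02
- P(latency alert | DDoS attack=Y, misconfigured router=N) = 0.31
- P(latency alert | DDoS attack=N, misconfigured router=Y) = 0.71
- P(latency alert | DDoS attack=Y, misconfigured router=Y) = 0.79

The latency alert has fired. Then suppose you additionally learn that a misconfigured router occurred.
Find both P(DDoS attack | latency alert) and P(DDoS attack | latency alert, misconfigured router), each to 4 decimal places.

Weight on DDoS attack=true, given the evidence: 0.153140 + 0.020540 = 0.173680
Denominator P(latency alert): 0.02×0.48×0.95 + 0.71×0.48×0.05 + 0.31×0.52×0.95 + 0.79×0.52×0.05 = 0.199840
Posterior = 0.173680 / 0.199840 ≈ 0.8691

Now also conditioning on misconfigured router=true:
Enumerate both values of DDoS attack and weight by the priors:
  P(latency alert | misconfigured router) = 0.71·0.48 + 0.79·0.52
        = 0.340800 + 0.410800 = 0.751600
The terms with DDoS attack present sum to 0.410800, so
  P(DDoS attack | latency alert, misconfigured router) = 0.410800 / 0.751600 ≈ 0.5466
This is intercausal reasoning (explaining away): once misconfigured router accounts for the latency alert, DDoS attack becomes less likely.

P(DDoS attack | latency alert) ≈ 0.8691; P(DDoS attack | latency alert, misconfigured router) ≈ 0.5466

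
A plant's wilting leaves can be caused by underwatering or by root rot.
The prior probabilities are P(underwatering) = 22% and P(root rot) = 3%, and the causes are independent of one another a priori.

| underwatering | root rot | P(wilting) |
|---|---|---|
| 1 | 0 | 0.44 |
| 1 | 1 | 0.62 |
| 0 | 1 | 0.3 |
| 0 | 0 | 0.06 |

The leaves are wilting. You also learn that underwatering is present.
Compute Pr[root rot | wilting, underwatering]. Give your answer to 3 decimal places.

P(wilting | underwatering) = 0.44*0.97 + 0.62*0.03 = 0.426800 + 0.018600 = 0.445400
Restricting to configurations with root rot present: 0.62*0.03 = 0.018600.
So P(root rot | wilting, underwatering) = 0.018600/0.445400 ≈ 0.042.

Pr[root rot | wilting, underwatering] ≈ 0.042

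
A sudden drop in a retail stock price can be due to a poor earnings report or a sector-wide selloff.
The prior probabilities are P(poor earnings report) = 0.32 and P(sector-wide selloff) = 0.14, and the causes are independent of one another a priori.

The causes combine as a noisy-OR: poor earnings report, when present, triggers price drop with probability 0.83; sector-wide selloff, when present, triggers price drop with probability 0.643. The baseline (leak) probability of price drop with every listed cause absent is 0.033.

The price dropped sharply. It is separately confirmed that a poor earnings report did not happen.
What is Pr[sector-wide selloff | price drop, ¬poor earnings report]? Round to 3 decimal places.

Pr[sector-wide selloff | price drop, ¬poor earnings report] ≈ 0.764

Under noisy-OR, P(price drop | causes) = 1 − (1−0.033)·∏(1−qᵢ) over the active causes.
P(price drop | ¬poor earnings report) = 0.033×0.86 + 0.654781×0.14 = 0.028380 + 0.091669 = 0.120049
Of this, 0.091669 comes from 0.654781×0.14 (the sector-wide selloff=true cases).
So P(sector-wide selloff | price drop, ¬poor earnings report) = 0.091669/0.120049 ≈ 0.764.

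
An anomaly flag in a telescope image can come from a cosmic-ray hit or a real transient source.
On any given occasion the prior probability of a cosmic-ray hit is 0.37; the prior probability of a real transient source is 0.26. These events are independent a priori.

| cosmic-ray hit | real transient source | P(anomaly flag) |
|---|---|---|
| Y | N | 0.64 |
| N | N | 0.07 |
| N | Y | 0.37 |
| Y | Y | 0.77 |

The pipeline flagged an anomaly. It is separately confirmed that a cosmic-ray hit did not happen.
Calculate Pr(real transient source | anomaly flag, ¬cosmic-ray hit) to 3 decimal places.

P(anomaly flag | ¬cosmic-ray hit) = 0.07*0.74 + 0.37*0.26 = 0.051800 + 0.096200 = 0.148000
The real transient source-present share is 0.37*0.26 = 0.096200.
Hence the posterior is 0.096200/0.148000 ≈ 0.650.

Pr(real transient source | anomaly flag, ¬cosmic-ray hit) ≈ 0.650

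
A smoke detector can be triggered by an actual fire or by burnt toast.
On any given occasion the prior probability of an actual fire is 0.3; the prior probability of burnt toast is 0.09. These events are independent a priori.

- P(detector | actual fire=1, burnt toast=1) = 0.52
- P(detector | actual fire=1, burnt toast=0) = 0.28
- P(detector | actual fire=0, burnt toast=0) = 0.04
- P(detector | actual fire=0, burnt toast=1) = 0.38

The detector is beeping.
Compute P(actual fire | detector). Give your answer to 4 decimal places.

Enumerate the 4 (actual fire, burnt toast) configurations and weight by the priors:
  P(detector) = 0.04·0.7·0.91 + 0.38·0.7·0.09 + 0.28·0.3·0.91 + 0.52·0.3·0.09
        = 0.025480 + 0.023940 + 0.076440 + 0.014040 = 0.139900
Keeping only the actual fire-present terms gives 0.090480, so
  P(actual fire | detector) = 0.090480 / 0.139900 ≈ 0.6467

P(actual fire | detector) ≈ 0.6467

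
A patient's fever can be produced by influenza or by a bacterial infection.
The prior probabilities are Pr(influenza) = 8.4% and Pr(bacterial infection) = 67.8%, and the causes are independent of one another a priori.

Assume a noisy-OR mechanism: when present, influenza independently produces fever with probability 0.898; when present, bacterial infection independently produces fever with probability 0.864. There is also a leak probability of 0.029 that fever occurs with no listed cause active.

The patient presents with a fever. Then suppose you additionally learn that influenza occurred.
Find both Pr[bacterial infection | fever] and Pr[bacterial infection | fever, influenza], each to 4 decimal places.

Pr[bacterial infection | fever] ≈ 0.9476; Pr[bacterial infection | fever, influenza] ≈ 0.6975

Under noisy-OR, P(fever | causes) = 1 − (1−0.029)·∏(1−qᵢ) over the active causes.
Sum P(fever|·) weighted by the priors over the 4 (influenza, bacterial infection) configurations:
  P(fever) = 0.029×0.916×0.322 + 0.867944×0.916×0.678 + 0.900958×0.084×0.322 + 0.98653×0.084×0.678
        = 0.008554 + 0.539035 + 0.024369 + 0.056185 = 0.628143
The terms with bacterial infection present sum to 0.595220, so
  P(bacterial infection | fever) = 0.595220 / 0.628143 ≈ 0.9476

With the extra evidence:
Weight on bacterial infection=true, given the evidence: 0.98653·0.678 = 0.668867
Denominator P(fever | influenza): 0.900958·0.322 + 0.98653·0.678 = 0.958975
Posterior = 0.668867 / 0.958975 ≈ 0.6975
— influenza explains away the evidence for bacterial infection.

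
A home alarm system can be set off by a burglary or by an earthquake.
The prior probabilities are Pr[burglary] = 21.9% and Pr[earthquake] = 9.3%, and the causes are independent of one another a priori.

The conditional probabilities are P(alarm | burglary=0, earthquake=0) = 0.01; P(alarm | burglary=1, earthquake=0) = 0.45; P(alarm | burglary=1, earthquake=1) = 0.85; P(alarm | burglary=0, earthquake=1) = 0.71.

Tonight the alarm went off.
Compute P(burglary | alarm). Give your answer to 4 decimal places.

Sum P(alarm|·) weighted by the priors over the 4 (burglary, earthquake) configurations:
  P(alarm) = 0.01×0.781×0.907 + 0.71×0.781×0.093 + 0.45×0.219×0.907 + 0.85×0.219×0.093
        = 0.007084 + 0.051569 + 0.089385 + 0.017312 = 0.165350
The terms with burglary present sum to 0.106697, so
  P(burglary | alarm) = 0.106697 / 0.165350 ≈ 0.6453

P(burglary | alarm) ≈ 0.6453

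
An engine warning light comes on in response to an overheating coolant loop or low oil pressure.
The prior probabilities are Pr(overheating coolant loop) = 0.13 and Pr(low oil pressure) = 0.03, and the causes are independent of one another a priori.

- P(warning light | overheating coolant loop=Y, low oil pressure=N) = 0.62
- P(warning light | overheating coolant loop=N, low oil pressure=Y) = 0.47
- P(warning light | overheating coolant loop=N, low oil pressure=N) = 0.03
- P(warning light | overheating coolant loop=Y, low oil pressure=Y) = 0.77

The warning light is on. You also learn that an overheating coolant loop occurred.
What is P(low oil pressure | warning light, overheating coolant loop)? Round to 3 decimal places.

By total probability over both values of low oil pressure:
  P(warning light | overheating coolant loop) = 0.62×0.97 + 0.77×0.03
        = 0.601400 + 0.023100 = 0.624500
The terms with low oil pressure present sum to 0.023100, so
  P(low oil pressure | warning light, overheating coolant loop) = 0.023100 / 0.624500 ≈ 0.037

P(low oil pressure | warning light, overheating coolant loop) ≈ 0.037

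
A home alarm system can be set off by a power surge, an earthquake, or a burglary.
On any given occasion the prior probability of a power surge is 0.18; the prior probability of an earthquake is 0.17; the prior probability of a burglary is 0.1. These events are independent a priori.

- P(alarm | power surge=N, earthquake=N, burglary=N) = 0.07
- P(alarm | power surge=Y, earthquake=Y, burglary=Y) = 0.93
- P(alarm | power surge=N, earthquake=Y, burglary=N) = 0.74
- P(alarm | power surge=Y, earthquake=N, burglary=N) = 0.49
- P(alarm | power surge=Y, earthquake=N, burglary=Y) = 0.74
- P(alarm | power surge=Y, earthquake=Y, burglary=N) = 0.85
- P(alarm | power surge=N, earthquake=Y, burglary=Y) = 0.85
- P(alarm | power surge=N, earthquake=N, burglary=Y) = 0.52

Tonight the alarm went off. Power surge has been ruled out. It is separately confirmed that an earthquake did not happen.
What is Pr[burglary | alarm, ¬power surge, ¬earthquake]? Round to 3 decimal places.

Numerator (weight on configurations with burglary): 0.52×0.1 = 0.052000
Denominator P(alarm | ¬power surge, ¬earthquake): 0.07×0.9 + 0.52×0.1 = 0.115000
P(burglary | alarm, ¬power surge, ¬earthquake) = 0.052000/0.115000 ≈ 0.452

Pr[burglary | alarm, ¬power surge, ¬earthquake] ≈ 0.452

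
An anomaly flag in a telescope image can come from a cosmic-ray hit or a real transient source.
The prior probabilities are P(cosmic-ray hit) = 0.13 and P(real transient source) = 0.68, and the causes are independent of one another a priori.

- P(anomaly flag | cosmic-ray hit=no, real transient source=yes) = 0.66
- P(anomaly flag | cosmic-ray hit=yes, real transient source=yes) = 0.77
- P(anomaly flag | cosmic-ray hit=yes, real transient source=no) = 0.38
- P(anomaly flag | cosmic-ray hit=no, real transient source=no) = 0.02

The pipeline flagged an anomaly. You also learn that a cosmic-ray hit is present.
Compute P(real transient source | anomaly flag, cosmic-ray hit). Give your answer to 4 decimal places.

For the numerator, keep only real transient source=true terms: 0.77*0.68 = 0.523600
Denominator P(anomaly flag | cosmic-ray hit): 0.38*0.32 + 0.77*0.68 = 0.645200
Posterior = 0.523600 / 0.645200 ≈ 0.8115

P(real transient source | anomaly flag, cosmic-ray hit) ≈ 0.8115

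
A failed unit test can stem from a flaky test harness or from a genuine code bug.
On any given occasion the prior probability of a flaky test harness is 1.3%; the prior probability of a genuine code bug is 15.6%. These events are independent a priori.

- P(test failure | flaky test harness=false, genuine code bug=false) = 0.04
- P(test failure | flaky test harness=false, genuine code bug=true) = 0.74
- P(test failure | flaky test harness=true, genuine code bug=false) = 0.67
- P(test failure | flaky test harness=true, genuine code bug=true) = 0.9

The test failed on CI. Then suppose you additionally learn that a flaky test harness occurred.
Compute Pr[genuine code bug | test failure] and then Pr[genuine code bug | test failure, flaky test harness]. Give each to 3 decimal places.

P(test failure) = 0.04×0.987×0.844 + 0.74×0.987×0.156 + 0.67×0.013×0.844 + 0.9×0.013×0.156 = 0.033321 + 0.113939 + 0.007351 + 0.001825 = 0.156436
Of this, 0.115764 comes from 0.113939 + 0.001825 (the genuine code bug=true cases).
P(genuine code bug | test failure) = 0.115764 / 0.156436 ≈ 0.740

With the extra evidence:
P(test failure | flaky test harness) = 0.67*0.844 + 0.9*0.156 = 0.565480 + 0.140400 = 0.705880
Of this, 0.140400 comes from 0.9*0.156 (the genuine code bug=true cases).
Hence the posterior is 0.140400/0.705880 ≈ 0.199.

Pr[genuine code bug | test failure] ≈ 0.740; Pr[genuine code bug | test failure, flaky test harness] ≈ 0.199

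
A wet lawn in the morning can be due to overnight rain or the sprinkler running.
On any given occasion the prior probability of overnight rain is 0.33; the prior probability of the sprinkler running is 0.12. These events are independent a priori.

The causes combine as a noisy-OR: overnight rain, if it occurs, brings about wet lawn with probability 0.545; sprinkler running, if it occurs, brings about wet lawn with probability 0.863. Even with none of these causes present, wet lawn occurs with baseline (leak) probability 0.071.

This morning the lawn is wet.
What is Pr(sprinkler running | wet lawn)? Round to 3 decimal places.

Pr(sprinkler running | wet lawn) ≈ 0.339

Under noisy-OR, P(wet lawn | causes) = 1 − (1−0.071)·∏(1−qᵢ) over the active causes.
Enumerate the 4 (overnight rain, sprinkler running) configurations and weight by the priors:
  P(wet lawn) = 0.071*0.67*0.88 + 0.872727*0.67*0.12 + 0.577305*0.33*0.88 + 0.942091*0.33*0.12
        = 0.041862 + 0.070167 + 0.167649 + 0.037307 = 0.316985
Keeping only the sprinkler running-present terms gives 0.107474, so
  P(sprinkler running | wet lawn) = 0.107474 / 0.316985 ≈ 0.339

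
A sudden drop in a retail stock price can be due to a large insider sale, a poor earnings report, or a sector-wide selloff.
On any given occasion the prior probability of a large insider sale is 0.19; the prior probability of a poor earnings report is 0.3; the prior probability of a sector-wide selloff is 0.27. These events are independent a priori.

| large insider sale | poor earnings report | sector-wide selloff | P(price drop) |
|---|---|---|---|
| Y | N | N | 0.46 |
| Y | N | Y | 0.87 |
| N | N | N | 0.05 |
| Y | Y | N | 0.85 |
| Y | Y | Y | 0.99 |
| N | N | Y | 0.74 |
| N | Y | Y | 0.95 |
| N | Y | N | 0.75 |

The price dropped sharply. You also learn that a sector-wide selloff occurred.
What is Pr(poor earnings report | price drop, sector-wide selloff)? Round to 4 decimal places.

Pr(poor earnings report | price drop, sector-wide selloff) ≈ 0.3492

Numerator (weight on configurations with poor earnings report): 0.230850 + 0.056430 = 0.287280
The normalizing constant is 0.74·0.81·0.7 + 0.95·0.81·0.3 + 0.87·0.19·0.7 + 0.99·0.19·0.3 = 0.822570
Posterior = 0.287280 / 0.822570 ≈ 0.3492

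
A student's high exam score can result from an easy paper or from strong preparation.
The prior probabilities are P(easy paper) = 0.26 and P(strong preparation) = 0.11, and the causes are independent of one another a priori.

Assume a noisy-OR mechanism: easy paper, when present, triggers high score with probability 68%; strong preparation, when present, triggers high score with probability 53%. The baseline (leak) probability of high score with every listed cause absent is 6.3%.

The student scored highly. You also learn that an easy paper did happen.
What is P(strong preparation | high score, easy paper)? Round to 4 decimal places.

P(strong preparation | high score, easy paper) ≈ 0.1317

Under noisy-OR, P(high score | causes) = 1 − (1−0.063)·∏(1−qᵢ) over the active causes.
Sum P(high score|·) weighted by the priors over both values of strong preparation:
  P(high score | easy paper) = 0.70016*0.89 + 0.859075*0.11
        = 0.623142 + 0.094498 = 0.717640
Keeping only the strong preparation-present terms gives 0.094498, so
  P(strong preparation | high score, easy paper) = 0.094498 / 0.717640 ≈ 0.1317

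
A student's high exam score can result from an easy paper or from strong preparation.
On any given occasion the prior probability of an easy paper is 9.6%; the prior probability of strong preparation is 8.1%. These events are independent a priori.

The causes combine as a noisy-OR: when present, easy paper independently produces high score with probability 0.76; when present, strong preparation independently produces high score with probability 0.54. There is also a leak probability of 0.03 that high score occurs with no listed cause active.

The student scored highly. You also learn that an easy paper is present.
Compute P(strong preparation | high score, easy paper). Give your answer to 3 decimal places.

Under noisy-OR, P(high score | causes) = 1 − (1−0.03)·∏(1−qᵢ) over the active causes.
P(high score | easy paper) = 0.7672×0.919 + 0.892912×0.081 = 0.705057 + 0.072326 = 0.777383
Of this, 0.072326 comes from 0.892912×0.081 (the strong preparation=true cases).
So P(strong preparation | high score, easy paper) = 0.072326/0.777383 ≈ 0.093.

P(strong preparation | high score, easy paper) ≈ 0.093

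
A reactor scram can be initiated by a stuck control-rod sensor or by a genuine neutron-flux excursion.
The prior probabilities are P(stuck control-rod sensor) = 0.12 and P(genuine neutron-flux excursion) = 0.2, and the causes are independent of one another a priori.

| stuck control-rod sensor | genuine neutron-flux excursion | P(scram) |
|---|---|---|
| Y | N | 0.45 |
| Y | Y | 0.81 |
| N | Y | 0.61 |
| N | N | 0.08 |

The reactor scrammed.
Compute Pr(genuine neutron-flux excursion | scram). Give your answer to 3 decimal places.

Pr(genuine neutron-flux excursion | scram) ≈ 0.560

P(scram) = 0.08·0.88·0.8 + 0.61·0.88·0.2 + 0.45·0.12·0.8 + 0.81·0.12·0.2 = 0.056320 + 0.107360 + 0.043200 + 0.019440 = 0.226320
Of this, 0.126800 comes from 0.107360 + 0.019440 (the genuine neutron-flux excursion=true cases).
P(genuine neutron-flux excursion | scram) = 0.126800 / 0.226320 ≈ 0.560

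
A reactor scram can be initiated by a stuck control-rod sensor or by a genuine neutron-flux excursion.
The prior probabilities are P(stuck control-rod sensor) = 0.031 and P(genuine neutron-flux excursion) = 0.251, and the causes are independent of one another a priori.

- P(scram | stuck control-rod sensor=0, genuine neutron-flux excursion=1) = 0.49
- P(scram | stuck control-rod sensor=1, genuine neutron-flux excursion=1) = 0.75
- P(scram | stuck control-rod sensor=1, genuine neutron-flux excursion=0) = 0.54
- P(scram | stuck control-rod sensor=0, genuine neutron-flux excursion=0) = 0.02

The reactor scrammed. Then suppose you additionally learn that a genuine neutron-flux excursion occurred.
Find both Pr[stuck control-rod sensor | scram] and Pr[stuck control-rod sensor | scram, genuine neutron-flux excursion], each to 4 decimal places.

Pr[stuck control-rod sensor | scram] ≈ 0.1208; Pr[stuck control-rod sensor | scram, genuine neutron-flux excursion] ≈ 0.0467

Enumerate the 4 (stuck control-rod sensor, genuine neutron-flux excursion) configurations and weight by the priors:
  P(scram) = 0.02·0.969·0.749 + 0.49·0.969·0.251 + 0.54·0.031·0.749 + 0.75·0.031·0.251
        = 0.014516 + 0.119177 + 0.012538 + 0.005836 = 0.152067
Keeping only the stuck control-rod sensor-present terms gives 0.018374, so
  P(stuck control-rod sensor | scram) = 0.018374 / 0.152067 ≈ 0.1208

With the extra evidence:
By total probability over both values of stuck control-rod sensor:
  P(scram | genuine neutron-flux excursion) = 0.49·0.969 + 0.75·0.031
        = 0.474810 + 0.023250 = 0.498060
Keeping only the stuck control-rod sensor-present terms gives 0.023250, so
  P(stuck control-rod sensor | scram, genuine neutron-flux excursion) = 0.023250 / 0.498060 ≈ 0.0467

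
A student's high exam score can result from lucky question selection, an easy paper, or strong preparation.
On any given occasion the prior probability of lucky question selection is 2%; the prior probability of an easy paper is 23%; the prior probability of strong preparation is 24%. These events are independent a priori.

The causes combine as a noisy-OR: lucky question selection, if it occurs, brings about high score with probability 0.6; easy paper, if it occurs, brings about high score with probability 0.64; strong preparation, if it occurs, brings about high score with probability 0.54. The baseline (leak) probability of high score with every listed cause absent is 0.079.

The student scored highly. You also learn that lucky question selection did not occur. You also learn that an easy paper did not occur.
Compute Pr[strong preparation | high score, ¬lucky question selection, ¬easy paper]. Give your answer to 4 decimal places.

Pr[strong preparation | high score, ¬lucky question selection, ¬easy paper] ≈ 0.6973

Under noisy-OR, P(high score | causes) = 1 − (1−0.079)·∏(1−qᵢ) over the active causes.
P(high score | ¬lucky question selection, ¬easy paper) = 0.079·0.76 + 0.57634·0.24 = 0.060040 + 0.138322 = 0.198362
Restricting to configurations with strong preparation present: 0.57634·0.24 = 0.138322.
So P(strong preparation | high score, ¬lucky question selection, ¬easy paper) = 0.138322/0.198362 ≈ 0.6973.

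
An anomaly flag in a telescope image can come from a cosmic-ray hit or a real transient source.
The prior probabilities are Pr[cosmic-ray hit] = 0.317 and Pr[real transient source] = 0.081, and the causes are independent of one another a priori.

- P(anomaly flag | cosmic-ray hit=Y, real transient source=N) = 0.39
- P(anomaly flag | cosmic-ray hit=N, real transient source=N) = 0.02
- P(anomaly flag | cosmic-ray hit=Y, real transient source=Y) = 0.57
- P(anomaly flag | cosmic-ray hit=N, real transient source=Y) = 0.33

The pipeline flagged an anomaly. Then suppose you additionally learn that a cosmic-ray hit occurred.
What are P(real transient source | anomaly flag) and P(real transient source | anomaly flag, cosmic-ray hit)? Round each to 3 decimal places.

Weight on real transient source=true, given the evidence: 0.018257 + 0.014636 = 0.032893
Denominator P(anomaly flag): 0.02×0.683×0.919 + 0.33×0.683×0.081 + 0.39×0.317×0.919 + 0.57×0.317×0.081 = 0.159063
P(real transient source | anomaly flag) = 0.032893/0.159063 ≈ 0.207

Now condition on the additional information:
P(anomaly flag | cosmic-ray hit) = 0.39·0.919 + 0.57·0.081 = 0.358410 + 0.046170 = 0.404580
The real transient source-present share is 0.57·0.081 = 0.046170.
Hence the posterior is 0.046170/0.404580 ≈ 0.114.
Conditioning on cosmic-ray hit lowers the posterior on real transient source: the classic explaining-away effect in a common-effect structure.

P(real transient source | anomaly flag) ≈ 0.207; P(real transient source | anomaly flag, cosmic-ray hit) ≈ 0.114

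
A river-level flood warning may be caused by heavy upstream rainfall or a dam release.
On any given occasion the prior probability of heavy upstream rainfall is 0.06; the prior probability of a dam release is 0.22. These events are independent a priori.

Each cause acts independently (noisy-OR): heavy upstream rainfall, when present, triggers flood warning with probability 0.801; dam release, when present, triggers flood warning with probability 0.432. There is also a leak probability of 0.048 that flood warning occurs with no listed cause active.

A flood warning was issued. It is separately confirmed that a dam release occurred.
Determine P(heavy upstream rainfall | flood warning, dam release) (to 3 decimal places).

Under noisy-OR, P(flood warning | causes) = 1 − (1−0.048)·∏(1−qᵢ) over the active causes.
Enumerate both values of heavy upstream rainfall and weight by the priors:
  P(flood warning | dam release) = 0.459264*0.94 + 0.892394*0.06
        = 0.431708 + 0.053544 = 0.485252
Configurations with heavy upstream rainfall contribute 0.053544, so
  P(heavy upstream rainfall | flood warning, dam release) = 0.053544 / 0.485252 ≈ 0.110

P(heavy upstream rainfall | flood warning, dam release) ≈ 0.110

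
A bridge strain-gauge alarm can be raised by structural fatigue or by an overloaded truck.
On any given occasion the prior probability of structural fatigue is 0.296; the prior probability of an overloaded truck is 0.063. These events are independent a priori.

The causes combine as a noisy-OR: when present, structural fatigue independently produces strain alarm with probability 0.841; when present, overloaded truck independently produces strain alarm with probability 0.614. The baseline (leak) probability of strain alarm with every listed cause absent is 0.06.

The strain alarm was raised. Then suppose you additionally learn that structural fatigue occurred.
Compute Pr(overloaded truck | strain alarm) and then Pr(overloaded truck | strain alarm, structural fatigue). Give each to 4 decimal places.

Pr(overloaded truck | strain alarm) ≈ 0.1426; Pr(overloaded truck | strain alarm, structural fatigue) ≈ 0.0693

Under noisy-OR, P(strain alarm | causes) = 1 − (1−0.06)·∏(1−qᵢ) over the active causes.
P(strain alarm) = 0.06·0.704·0.937 + 0.63716·0.704·0.063 + 0.85054·0.296·0.937 + 0.942308·0.296·0.063 = 0.039579 + 0.028259 + 0.235899 + 0.017572 = 0.321309
The overloaded truck-present share is 0.028259 + 0.017572 = 0.045831.
P(overloaded truck | strain alarm) = 0.045831 / 0.321309 ≈ 0.1426

With the extra evidence:
Numerator (weight on configurations with overloaded truck): 0.942308·0.063 = 0.059365
The normalizing constant is 0.85054·0.937 + 0.942308·0.063 = 0.856321
P(overloaded truck | strain alarm, structural fatigue) = 0.059365/0.856321 ≈ 0.0693
The drop from 0.1426 to 0.0693 is the explaining-away (discounting) effect.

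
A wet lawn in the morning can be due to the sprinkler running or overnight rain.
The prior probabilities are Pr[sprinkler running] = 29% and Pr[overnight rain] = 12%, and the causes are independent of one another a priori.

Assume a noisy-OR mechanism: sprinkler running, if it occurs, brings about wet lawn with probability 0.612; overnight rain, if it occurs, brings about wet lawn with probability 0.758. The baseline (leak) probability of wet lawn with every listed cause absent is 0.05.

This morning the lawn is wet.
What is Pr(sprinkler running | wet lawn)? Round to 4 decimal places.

Pr(sprinkler running | wet lawn) ≈ 0.6657

Under noisy-OR, P(wet lawn | causes) = 1 − (1−0.05)·∏(1−qᵢ) over the active causes.
P(wet lawn) = 0.05·0.71·0.88 + 0.7701·0.71·0.12 + 0.6314·0.29·0.88 + 0.910799·0.29·0.12 = 0.031240 + 0.065613 + 0.161133 + 0.031696 = 0.289682
The sprinkler running-present share is 0.161133 + 0.031696 = 0.192829.
P(sprinkler running | wet lawn) = 0.192829 / 0.289682 ≈ 0.6657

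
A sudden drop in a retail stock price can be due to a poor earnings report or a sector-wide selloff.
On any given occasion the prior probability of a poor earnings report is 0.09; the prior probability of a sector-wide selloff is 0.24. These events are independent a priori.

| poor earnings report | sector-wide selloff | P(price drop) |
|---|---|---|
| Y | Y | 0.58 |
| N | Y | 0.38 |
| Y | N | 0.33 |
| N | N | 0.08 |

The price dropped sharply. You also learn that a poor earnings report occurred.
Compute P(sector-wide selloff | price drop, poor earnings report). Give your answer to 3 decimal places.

P(sector-wide selloff | price drop, poor earnings report) ≈ 0.357

P(price drop | poor earnings report) = 0.33*0.76 + 0.58*0.24 = 0.250800 + 0.139200 = 0.390000
Of this, 0.139200 comes from 0.58*0.24 (the sector-wide selloff=true cases).
So P(sector-wide selloff | price drop, poor earnings report) = 0.139200/0.390000 ≈ 0.357.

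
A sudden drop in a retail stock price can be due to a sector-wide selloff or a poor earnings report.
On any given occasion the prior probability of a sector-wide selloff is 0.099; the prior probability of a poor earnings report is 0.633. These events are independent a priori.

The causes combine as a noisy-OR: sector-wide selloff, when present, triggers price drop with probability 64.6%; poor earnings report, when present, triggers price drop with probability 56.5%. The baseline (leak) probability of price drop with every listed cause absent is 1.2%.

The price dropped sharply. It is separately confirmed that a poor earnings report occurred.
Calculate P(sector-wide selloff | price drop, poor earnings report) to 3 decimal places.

Under noisy-OR, P(price drop | causes) = 1 − (1−0.012)·∏(1−qᵢ) over the active causes.
P(price drop | poor earnings report) = 0.57022×0.901 + 0.847858×0.099 = 0.513768 + 0.083938 = 0.597706
Of this, 0.083938 comes from 0.847858×0.099 (the sector-wide selloff=true cases).
So P(sector-wide selloff | price drop, poor earnings report) = 0.083938/0.597706 ≈ 0.140.

P(sector-wide selloff | price drop, poor earnings report) ≈ 0.140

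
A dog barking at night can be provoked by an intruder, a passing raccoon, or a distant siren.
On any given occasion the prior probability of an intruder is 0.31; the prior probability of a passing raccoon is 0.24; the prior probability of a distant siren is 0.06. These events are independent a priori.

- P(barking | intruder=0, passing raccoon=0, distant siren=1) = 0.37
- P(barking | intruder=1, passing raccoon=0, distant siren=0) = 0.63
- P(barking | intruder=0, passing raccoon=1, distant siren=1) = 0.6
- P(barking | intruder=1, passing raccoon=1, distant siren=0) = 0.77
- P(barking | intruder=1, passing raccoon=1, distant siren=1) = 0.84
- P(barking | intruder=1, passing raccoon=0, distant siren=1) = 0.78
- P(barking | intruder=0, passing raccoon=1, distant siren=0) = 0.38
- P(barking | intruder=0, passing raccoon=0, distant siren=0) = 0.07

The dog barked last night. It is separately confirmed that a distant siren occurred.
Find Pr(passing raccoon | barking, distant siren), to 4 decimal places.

Pr(passing raccoon | barking, distant siren) ≈ 0.2999

P(barking | distant siren) = 0.37*0.69*0.76 + 0.6*0.69*0.24 + 0.78*0.31*0.76 + 0.84*0.31*0.24 = 0.194028 + 0.099360 + 0.183768 + 0.062496 = 0.539652
Restricting to configurations with passing raccoon present: 0.099360 + 0.062496 = 0.161856.
So P(passing raccoon | barking, distant siren) = 0.161856/0.539652 ≈ 0.2999.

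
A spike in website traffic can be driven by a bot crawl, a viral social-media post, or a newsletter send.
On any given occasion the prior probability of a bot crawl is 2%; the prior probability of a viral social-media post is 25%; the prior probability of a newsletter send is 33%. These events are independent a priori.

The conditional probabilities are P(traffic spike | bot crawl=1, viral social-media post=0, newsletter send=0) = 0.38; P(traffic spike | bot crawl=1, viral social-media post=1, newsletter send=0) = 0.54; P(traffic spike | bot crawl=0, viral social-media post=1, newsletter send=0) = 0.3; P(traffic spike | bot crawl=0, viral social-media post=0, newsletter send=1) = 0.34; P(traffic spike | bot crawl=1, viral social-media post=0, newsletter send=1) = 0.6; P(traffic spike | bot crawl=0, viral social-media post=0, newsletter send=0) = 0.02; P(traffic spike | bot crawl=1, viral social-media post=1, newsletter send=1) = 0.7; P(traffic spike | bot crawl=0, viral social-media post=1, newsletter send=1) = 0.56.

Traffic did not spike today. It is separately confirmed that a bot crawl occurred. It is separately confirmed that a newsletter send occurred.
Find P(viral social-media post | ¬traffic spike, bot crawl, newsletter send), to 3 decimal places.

P(viral social-media post | ¬traffic spike, bot crawl, newsletter send) ≈ 0.200

Enumerate both values of viral social-media post and weight by the priors:
  P(¬traffic spike | bot crawl, newsletter send) = 0.4*0.75 + 0.3*0.25
        = 0.300000 + 0.075000 = 0.375000
Keeping only the viral social-media post-present terms gives 0.075000, so
  P(viral social-media post | ¬traffic spike, bot crawl, newsletter send) = 0.075000 / 0.375000 ≈ 0.200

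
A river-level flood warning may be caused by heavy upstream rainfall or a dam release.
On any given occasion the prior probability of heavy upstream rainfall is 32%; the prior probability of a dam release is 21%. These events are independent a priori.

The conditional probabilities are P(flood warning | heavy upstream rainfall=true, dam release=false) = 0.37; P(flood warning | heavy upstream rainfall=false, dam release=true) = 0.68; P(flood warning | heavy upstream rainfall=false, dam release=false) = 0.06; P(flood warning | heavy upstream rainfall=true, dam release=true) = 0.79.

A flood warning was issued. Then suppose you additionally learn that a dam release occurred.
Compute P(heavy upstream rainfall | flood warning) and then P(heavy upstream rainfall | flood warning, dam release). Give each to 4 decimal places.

P(flood warning) = 0.06×0.68×0.79 + 0.68×0.68×0.21 + 0.37×0.32×0.79 + 0.79×0.32×0.21 = 0.032232 + 0.097104 + 0.093536 + 0.053088 = 0.275960
Of this, 0.146624 comes from 0.093536 + 0.053088 (the heavy upstream rainfall=true cases).
P(heavy upstream rainfall | flood warning) = 0.146624 / 0.275960 ≈ 0.5313

Now also conditioning on dam release=true:
Weight on heavy upstream rainfall=true, given the evidence: 0.79×0.32 = 0.252800
Normalizer over all consistent configurations: 0.68×0.68 + 0.79×0.32 = 0.715200
Posterior = 0.252800 / 0.715200 ≈ 0.3535
The drop from 0.5313 to 0.3535 is the explaining-away (discounting) effect.

P(heavy upstream rainfall | flood warning) ≈ 0.5313; P(heavy upstream rainfall | flood warning, dam release) ≈ 0.3535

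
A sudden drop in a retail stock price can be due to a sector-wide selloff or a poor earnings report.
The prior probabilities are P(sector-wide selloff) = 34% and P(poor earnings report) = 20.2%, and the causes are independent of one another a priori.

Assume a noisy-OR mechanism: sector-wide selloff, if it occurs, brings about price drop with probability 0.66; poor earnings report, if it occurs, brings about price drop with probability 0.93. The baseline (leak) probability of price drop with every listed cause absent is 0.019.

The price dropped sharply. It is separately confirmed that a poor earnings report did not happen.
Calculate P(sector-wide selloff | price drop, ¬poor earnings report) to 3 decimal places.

P(sector-wide selloff | price drop, ¬poor earnings report) ≈ 0.948

Under noisy-OR, P(price drop | causes) = 1 − (1−0.019)·∏(1−qᵢ) over the active causes.
Sum P(price drop|·) weighted by the priors over both values of sector-wide selloff:
  P(price drop | ¬poor earnings report) = 0.019*0.66 + 0.66646*0.34
        = 0.012540 + 0.226596 = 0.239136
Keeping only the sector-wide selloff-present terms gives 0.226596, so
  P(sector-wide selloff | price drop, ¬poor earnings report) = 0.226596 / 0.239136 ≈ 0.948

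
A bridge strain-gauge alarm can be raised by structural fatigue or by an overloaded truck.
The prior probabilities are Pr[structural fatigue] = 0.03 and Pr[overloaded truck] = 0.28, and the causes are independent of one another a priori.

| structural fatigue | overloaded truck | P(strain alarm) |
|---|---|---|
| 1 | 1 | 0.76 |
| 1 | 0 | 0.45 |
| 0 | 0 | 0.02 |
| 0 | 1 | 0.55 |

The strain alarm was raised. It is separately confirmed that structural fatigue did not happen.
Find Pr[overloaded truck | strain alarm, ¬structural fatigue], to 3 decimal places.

P(strain alarm | ¬structural fatigue) = 0.02*0.72 + 0.55*0.28 = 0.014400 + 0.154000 = 0.168400
Of this, 0.154000 comes from 0.55*0.28 (the overloaded truck=true cases).
P(overloaded truck | strain alarm, ¬structural fatigue) = 0.154000 / 0.168400 ≈ 0.914

Pr[overloaded truck | strain alarm, ¬structural fatigue] ≈ 0.914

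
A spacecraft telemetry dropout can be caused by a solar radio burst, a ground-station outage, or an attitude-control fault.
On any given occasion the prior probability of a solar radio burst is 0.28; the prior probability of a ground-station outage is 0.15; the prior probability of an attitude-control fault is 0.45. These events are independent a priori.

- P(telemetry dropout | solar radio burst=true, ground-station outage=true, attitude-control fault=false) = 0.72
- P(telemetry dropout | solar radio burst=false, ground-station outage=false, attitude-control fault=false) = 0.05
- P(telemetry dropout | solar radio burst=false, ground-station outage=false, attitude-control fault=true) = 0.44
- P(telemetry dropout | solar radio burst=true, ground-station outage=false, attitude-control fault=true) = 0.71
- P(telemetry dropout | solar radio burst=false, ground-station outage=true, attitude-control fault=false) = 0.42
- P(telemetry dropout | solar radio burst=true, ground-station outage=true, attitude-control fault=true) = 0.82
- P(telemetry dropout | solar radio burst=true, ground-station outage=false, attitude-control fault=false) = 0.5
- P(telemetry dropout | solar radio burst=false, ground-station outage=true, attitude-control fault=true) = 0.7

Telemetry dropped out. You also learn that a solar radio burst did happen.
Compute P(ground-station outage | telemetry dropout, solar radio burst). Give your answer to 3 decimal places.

Enumerate the 4 (ground-station outage, attitude-control fault) configurations and weight by the priors:
  P(telemetry dropout | solar radio burst) = 0.5·0.85·0.55 + 0.71·0.85·0.45 + 0.72·0.15·0.55 + 0.82·0.15·0.45
        = 0.233750 + 0.271575 + 0.059400 + 0.055350 = 0.620075
Configurations with ground-station outage contribute 0.114750, so
  P(ground-station outage | telemetry dropout, solar radio burst) = 0.114750 / 0.620075 ≈ 0.185

P(ground-station outage | telemetry dropout, solar radio burst) ≈ 0.185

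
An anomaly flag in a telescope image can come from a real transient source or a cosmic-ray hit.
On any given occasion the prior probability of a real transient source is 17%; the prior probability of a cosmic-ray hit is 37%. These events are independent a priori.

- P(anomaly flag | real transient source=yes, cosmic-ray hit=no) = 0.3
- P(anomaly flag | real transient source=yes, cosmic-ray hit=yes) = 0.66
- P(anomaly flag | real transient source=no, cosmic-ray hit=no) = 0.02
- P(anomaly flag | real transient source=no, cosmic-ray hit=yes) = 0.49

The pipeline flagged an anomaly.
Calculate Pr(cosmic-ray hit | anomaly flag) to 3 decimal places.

Pr(cosmic-ray hit | anomaly flag) ≈ 0.818

P(anomaly flag) = 0.02×0.83×0.63 + 0.49×0.83×0.37 + 0.3×0.17×0.63 + 0.66×0.17×0.37 = 0.010458 + 0.150479 + 0.032130 + 0.041514 = 0.234581
Of this, 0.191993 comes from 0.150479 + 0.041514 (the cosmic-ray hit=true cases).
P(cosmic-ray hit | anomaly flag) = 0.191993 / 0.234581 ≈ 0.818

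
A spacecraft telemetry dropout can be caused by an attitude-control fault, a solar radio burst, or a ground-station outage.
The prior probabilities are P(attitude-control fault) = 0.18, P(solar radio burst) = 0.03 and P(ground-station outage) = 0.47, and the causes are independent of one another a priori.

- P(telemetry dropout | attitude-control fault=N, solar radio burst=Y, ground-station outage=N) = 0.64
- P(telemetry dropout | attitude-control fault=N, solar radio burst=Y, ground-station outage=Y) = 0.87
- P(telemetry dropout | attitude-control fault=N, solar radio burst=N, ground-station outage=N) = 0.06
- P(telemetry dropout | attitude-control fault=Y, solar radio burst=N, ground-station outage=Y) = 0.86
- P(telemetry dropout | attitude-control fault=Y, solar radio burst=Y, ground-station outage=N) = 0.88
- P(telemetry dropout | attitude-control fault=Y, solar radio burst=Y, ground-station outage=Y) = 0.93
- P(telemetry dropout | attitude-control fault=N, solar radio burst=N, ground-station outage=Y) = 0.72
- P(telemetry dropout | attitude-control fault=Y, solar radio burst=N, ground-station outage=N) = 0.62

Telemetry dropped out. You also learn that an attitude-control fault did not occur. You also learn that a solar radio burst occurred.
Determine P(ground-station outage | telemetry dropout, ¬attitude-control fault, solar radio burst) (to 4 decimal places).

For the numerator, keep only ground-station outage=true terms: 0.87·0.47 = 0.408900
The normalizing constant is 0.64·0.53 + 0.87·0.47 = 0.748100
P(ground-station outage | telemetry dropout, ¬attitude-control fault, solar radio burst) = 0.408900/0.748100 ≈ 0.5466

P(ground-station outage | telemetry dropout, ¬attitude-control fault, solar radio burst) ≈ 0.5466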